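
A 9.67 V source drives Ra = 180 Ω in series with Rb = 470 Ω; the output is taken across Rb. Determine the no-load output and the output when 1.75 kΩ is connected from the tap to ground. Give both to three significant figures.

Open-circuit: V = 9.67 × 470/(180 + 470) = 6.99 V.
With the load, Rb becomes Rb‖R_L = 370.5 Ω, so V = 9.67 × 370.5/550.5 = 6.51 V.

Unloaded: 6.99 V; loaded: 6.51 V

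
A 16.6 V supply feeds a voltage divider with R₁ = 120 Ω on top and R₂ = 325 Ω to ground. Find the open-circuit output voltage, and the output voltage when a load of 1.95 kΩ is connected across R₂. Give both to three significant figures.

Unloaded: 12.1 V; loaded: 11.6 V

Open-circuit: V = 16.6 × 325/(120 + 325) = 12.1 V.
With the load, R₂ becomes R₂‖R_L = 278.6 Ω, so V = 16.6 × 278.6/398.6 = 11.6 V.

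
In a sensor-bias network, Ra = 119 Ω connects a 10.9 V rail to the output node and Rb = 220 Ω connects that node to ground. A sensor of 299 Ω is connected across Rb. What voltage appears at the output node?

The load sits in parallel with Rb: Rb‖R_L = (220 × 299) / (220 + 299) = 126.7 Ω.
V_out = 10.9 × 126.7 / (119 + 126.7) = 10.9 × 126.7/245.7 = 5.62 V.
(Unloaded it would have been 7.07 V.)

V_out ≈ 5.62 V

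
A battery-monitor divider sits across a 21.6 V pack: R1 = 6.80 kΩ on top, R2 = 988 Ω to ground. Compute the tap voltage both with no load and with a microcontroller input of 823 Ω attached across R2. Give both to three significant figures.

Open-circuit: V = 21.6 × 988/(6800 + 988) = 2.74 V.
With the load, R2 becomes R2‖R_L = 449.0 Ω, so V = 21.6 × 449.0/7249 = 1.34 V.

Unloaded: 2.74 V; loaded: 1.34 V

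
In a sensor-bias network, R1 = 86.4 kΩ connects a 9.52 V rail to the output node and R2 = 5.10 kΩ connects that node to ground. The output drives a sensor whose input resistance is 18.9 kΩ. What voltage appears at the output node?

The load sits in parallel with R2: R2‖R_L = (5.10 × 18.9) / (5.10 + 18.9) = 4.016 kΩ.
V_out = 9.52 × 4.016 / (86.4 + 4.016) = 9.52 × 4.016/90.42 = 0.423 V.

V_out ≈ 0.423 V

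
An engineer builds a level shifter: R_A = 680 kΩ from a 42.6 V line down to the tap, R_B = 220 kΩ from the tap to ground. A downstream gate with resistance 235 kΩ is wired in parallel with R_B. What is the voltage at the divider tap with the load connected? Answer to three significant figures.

The load sits in parallel with R_B: R_B‖R_L = (220 × 235) / (220 + 235) = 113.6 kΩ.
V_out = 42.6 × 113.6 / (680 + 113.6) = 42.6 × 113.6/793.6 = 6.10 V.

V_out ≈ 6.10 V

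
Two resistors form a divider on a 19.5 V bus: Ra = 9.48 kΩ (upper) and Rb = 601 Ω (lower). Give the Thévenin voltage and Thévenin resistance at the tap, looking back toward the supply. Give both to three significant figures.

V_th is the open-circuit tap voltage: 19.5 × 601/(9480 + 601) = 1.16 V.
With the supply zeroed, Ra and Rb appear in parallel from the tap: R_th = Ra‖Rb = (9480 × 601)/10080 = 565 Ω.

V_th = 1.16 V, R_th = 565 Ω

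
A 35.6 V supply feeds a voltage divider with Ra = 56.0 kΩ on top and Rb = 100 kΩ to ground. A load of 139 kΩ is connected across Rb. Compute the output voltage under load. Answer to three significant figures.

V_out ≈ 18.1 V

The load sits in parallel with Rb: Rb‖R_L = (100 × 139) / (100 + 139) = 58.16 kΩ.
V_out = 35.6 × 58.16 / (56.0 + 58.16) = 35.6 × 58.16/114.2 = 18.1 V.
(Unloaded it would have been 22.8 V.)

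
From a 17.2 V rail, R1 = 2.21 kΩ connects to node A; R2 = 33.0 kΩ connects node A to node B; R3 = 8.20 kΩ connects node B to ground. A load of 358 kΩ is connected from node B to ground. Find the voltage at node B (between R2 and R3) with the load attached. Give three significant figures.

V ≈ 3.19 V

At node B, R3 is in parallel with the load: R3‖R_L = 8.016 kΩ.
Below node A the resistance is R2 + (R3‖R_L) = 41.02 kΩ, so V_A = 17.2 × 41.02/43.23 = 16.32 V.
Then V_B = V_A × (R3‖R_L)/(R2 + R3‖R_L) = 16.32 × 8.016/41.02 = 3.19 V.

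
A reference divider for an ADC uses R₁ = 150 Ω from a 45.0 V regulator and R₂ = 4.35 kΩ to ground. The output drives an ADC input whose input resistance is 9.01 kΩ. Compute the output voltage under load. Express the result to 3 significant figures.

V_out ≈ 42.8 V

The load sits in parallel with R₂: R₂‖R_L = (4350 × 9010) / (4350 + 9010) = 2934 Ω.
V_out = 45.0 × 2934 / (150 + 2934) = 45.0 × 2934/3084 = 42.8 V.
(Unloaded it would have been 43.5 V.)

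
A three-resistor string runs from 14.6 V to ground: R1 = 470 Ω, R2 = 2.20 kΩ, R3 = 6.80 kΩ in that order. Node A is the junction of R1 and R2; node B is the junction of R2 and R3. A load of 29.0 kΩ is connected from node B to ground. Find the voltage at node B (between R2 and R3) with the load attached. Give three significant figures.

V ≈ 9.83 V

At node B, R3 is in parallel with the load: R3‖R_L = 5508 Ω.
Below node A the resistance is R2 + (R3‖R_L) = 7708 Ω, so V_A = 14.6 × 7708/8178 = 13.76 V.
Then V_B = V_A × (R3‖R_L)/(R2 + R3‖R_L) = 13.76 × 5508/7708 = 9.83 V.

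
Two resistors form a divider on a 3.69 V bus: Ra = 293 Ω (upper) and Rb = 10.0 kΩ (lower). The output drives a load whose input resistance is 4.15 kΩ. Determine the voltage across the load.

The load sits in parallel with Rb: Rb‖R_L = (10000 × 4150) / (10000 + 4150) = 2933 Ω.
V_out = 3.69 × 2933 / (293 + 2933) = 3.69 × 2933/3226 = 3.35 V.

V_out ≈ 3.35 V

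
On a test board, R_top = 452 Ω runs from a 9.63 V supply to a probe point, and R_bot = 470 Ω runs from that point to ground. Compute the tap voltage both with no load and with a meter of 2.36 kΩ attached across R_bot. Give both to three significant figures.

Unloaded: 4.91 V; loaded: 4.47 V

Open-circuit: V = 9.63 × 470/(452 + 470) = 4.91 V.
With the load, R_bot becomes R_bot‖R_L = 391.9 Ω, so V = 9.63 × 391.9/843.9 = 4.47 V.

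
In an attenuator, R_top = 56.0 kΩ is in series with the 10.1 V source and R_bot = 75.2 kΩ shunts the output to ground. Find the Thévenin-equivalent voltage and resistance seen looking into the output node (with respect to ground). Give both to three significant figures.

V_th is the open-circuit tap voltage: 10.1 × 75.2/(56.0 + 75.2) = 5.79 V.
With the supply zeroed, R_top and R_bot appear in parallel from the tap: R_th = R_top‖R_bot = (56.0 × 75.2)/131.2 = 32.1 kΩ.

V_th = 5.79 V, R_th = 32.1 kΩ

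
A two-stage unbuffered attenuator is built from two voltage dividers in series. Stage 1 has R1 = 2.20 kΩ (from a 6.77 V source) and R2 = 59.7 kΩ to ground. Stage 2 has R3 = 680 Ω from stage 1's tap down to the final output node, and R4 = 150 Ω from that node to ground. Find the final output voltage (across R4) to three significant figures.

V_out ≈ 0.332 V

Stage 2 presents R3+R4 = 830.0 Ω as a load on stage 1's tap.
Stage 1's lower leg becomes R2‖(R3+R4) = 818.6 Ω, so V_mid = 6.77 × 818.6/3019 = 1.836 V.
Stage 2 is itself unloaded: V_out = V_mid × R4/(R3+R4) = 1.836 × 150/830.0 = 0.332 V.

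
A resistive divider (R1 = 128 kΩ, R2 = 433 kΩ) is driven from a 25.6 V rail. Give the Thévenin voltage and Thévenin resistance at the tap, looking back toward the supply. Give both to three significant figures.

V_th is the open-circuit tap voltage: 25.6 × 433/(128 + 433) = 19.8 V.
With the supply zeroed, R1 and R2 appear in parallel from the tap: R_th = R1‖R2 = (128 × 433)/561.0 = 98.8 kΩ.

V_th = 19.8 V, R_th = 98.8 kΩ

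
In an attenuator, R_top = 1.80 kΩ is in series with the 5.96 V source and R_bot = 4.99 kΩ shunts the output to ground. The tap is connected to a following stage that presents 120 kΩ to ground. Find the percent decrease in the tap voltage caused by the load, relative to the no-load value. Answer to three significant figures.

1.09 %

The divider's output (Thévenin) resistance is R_top‖R_bot = 1.323 kΩ.
Fractional drop under load = R_th/(R_th + R_L) = 1.323 / (1.323 + 120) = 0.01090.
So the output falls by 1.09 %.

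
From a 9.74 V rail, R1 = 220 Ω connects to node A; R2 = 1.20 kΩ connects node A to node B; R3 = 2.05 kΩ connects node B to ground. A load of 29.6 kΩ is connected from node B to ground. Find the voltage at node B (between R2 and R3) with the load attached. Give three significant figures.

At node B, R3 is in parallel with the load: R3‖R_L = 1917 Ω.
Below node A the resistance is R2 + (R3‖R_L) = 3117 Ω, so V_A = 9.74 × 3117/3337 = 9.098 V.
Then V_B = V_A × (R3‖R_L)/(R2 + R3‖R_L) = 9.098 × 1917/3117 = 5.60 V.

V ≈ 5.60 V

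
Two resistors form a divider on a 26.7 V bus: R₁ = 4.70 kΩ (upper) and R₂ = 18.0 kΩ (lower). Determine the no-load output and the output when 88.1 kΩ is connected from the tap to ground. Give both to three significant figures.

Unloaded: 21.2 V; loaded: 20.3 V

Open-circuit: V = 26.7 × 18.0/(4.70 + 18.0) = 21.2 V.
With the load, R₂ becomes R₂‖R_L = 14.95 kΩ, so V = 26.7 × 14.95/19.65 = 20.3 V.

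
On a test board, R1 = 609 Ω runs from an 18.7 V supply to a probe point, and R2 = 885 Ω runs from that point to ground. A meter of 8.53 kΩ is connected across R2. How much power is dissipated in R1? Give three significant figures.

Total resistance from the source is R1 + (R2‖R_L) = 1411 Ω, so I = 18.7/1411 Ω = 13.25 mA.
P = I²·R1 = (13.25 mA)² × 609 Ω = 107 mW.

P ≈ 107 mW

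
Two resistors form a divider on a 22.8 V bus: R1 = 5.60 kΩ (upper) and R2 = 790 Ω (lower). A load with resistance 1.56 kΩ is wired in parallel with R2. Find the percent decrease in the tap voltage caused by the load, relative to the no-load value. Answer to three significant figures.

The divider's output (Thévenin) resistance is R1‖R2 = 692.3 Ω.
Fractional drop under load = R_th/(R_th + R_L) = 692.3 / (692.3 + 1560) = 0.3074.
So the output falls by 30.7 %.

30.7 %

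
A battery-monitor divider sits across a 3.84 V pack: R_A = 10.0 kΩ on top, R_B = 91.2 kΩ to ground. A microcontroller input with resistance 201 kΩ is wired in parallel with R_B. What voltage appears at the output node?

V_out ≈ 3.31 V

The load sits in parallel with R_B: R_B‖R_L = (91.2 × 201) / (91.2 + 201) = 62.74 kΩ.
V_out = 3.84 × 62.74 / (10.0 + 62.74) = 3.84 × 62.74/72.74 = 3.31 V.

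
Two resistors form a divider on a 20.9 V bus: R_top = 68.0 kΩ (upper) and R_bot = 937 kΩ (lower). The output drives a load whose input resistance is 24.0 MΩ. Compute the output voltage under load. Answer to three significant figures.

V_out ≈ 19.4 V

The load sits in parallel with R_bot: R_bot‖R_L = (937 × 24000) / (937 + 24000) = 901.8 kΩ.
V_out = 20.9 × 901.8 / (68.0 + 901.8) = 20.9 × 901.8/969.8 = 19.4 V.
(Unloaded it would have been 19.5 V.)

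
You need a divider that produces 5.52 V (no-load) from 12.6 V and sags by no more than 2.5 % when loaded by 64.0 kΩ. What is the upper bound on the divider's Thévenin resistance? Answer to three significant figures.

R_th ≤ 1.64 kΩ

Loading drop = R_th/(R_th + R_L) ≤ 0.0250, so R_th ≤ R_L · ε/(1−ε) = 64.0 kΩ × 0.0250/0.9750 = 1.64 kΩ.
(Any R1, R2 with R2/(R1+R2) = 0.438 and R1‖R2 ≤ 1.64 kΩ will meet the spec.)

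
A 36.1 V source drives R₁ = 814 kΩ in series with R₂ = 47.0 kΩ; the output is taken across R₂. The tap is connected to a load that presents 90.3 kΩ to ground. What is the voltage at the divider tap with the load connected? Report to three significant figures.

The load sits in parallel with R₂: R₂‖R_L = (47.0 × 90.3) / (47.0 + 90.3) = 30.91 kΩ.
V_out = 36.1 × 30.91 / (814 + 30.91) = 36.1 × 30.91/844.9 = 1.32 V.
(Unloaded it would have been 1.97 V.)

V_out ≈ 1.32 V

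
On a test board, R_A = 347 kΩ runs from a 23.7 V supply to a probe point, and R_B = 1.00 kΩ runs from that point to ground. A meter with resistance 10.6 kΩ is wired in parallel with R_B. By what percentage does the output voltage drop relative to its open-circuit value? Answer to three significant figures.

8.60 %

Unloaded V = 23.7 × 1.00/348.0 = 0.068103 V.
Loaded: R_B‖R_L = 0.9138 kΩ, giving V = 23.7 × 0.9138/347.9 = 0.062248 V.
Drop = (0.068103 − 0.062248) / 0.068103 = 8.60 %.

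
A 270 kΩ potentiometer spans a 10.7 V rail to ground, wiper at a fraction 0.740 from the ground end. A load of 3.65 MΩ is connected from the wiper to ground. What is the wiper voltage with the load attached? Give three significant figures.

V ≈ 7.81 V

The wiper splits the pot into (1−α)R = 70.20 kΩ above and αR = 199.8 kΩ below.
Lower section ‖ load = 189.4 kΩ.
V_wiper = 10.7 × 189.4/(70.20 + 189.4) = 7.81 V.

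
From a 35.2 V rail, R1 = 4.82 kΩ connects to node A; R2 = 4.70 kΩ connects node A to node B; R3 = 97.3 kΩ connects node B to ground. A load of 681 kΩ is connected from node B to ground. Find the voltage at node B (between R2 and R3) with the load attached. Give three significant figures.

At node B, R3 is in parallel with the load: R3‖R_L = 85.14 kΩ.
Below node A the resistance is R2 + (R3‖R_L) = 89.84 kΩ, so V_A = 35.2 × 89.84/94.66 = 33.41 V.
Then V_B = V_A × (R3‖R_L)/(R2 + R3‖R_L) = 33.41 × 85.14/89.84 = 31.7 V.

V ≈ 31.7 V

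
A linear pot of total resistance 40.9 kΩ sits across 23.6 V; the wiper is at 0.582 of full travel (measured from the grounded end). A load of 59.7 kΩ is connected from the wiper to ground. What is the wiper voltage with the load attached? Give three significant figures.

V ≈ 11.8 V

The wiper splits the pot into (1−α)R = 17.10 kΩ above and αR = 23.80 kΩ below.
Lower section ‖ load = 17.02 kΩ.
V_wiper = 23.6 × 17.02/(17.10 + 17.02) = 11.8 V.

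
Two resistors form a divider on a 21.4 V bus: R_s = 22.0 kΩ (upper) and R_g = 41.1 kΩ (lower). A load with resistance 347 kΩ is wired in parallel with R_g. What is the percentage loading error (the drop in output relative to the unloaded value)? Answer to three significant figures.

The divider's output (Thévenin) resistance is R_s‖R_g = 14.33 kΩ.
Fractional drop under load = R_th/(R_th + R_L) = 14.33 / (14.33 + 347) = 0.03966.
So the output falls by 3.97 %.

3.97 %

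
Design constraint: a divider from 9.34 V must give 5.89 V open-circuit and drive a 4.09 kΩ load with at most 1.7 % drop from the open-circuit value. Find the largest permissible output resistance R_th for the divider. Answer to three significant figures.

R_th ≤ 70.7 Ω

Loading drop = R_th/(R_th + R_L) ≤ 0.0170, so R_th ≤ R_L · ε/(1−ε) = 4.09 kΩ × 0.0170/0.9830 = 70.7 Ω.
(Any R1, R2 with R2/(R1+R2) = 0.631 and R1‖R2 ≤ 70.7 Ω will meet the spec.)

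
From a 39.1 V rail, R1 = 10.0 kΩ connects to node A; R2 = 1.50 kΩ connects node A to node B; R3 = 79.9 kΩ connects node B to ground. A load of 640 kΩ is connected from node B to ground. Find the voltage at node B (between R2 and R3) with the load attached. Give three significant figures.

V ≈ 33.7 V

At node B, R3 is in parallel with the load: R3‖R_L = 71.03 kΩ.
Below node A the resistance is R2 + (R3‖R_L) = 72.53 kΩ, so V_A = 39.1 × 72.53/82.53 = 34.36 V.
Then V_B = V_A × (R3‖R_L)/(R2 + R3‖R_L) = 34.36 × 71.03/72.53 = 33.7 V.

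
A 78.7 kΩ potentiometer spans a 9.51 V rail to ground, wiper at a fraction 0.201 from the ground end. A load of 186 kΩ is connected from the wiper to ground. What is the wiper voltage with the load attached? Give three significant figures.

V ≈ 1.79 V

The wiper splits the pot into (1−α)R = 62.88 kΩ above and αR = 15.82 kΩ below.
Lower section ‖ load = 14.58 kΩ.
V_wiper = 9.51 × 14.58/(62.88 + 14.58) = 1.79 V.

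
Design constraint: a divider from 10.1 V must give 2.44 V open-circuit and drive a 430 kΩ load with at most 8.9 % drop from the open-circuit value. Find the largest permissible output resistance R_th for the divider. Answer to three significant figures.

R_th ≤ 42.0 kΩ

Loading drop = R_th/(R_th + R_L) ≤ 0.0890, so R_th ≤ R_L · ε/(1−ε) = 430 kΩ × 0.0890/0.9110 = 42.0 kΩ.
(Any R1, R2 with R2/(R1+R2) = 0.242 and R1‖R2 ≤ 42.0 kΩ will meet the spec.)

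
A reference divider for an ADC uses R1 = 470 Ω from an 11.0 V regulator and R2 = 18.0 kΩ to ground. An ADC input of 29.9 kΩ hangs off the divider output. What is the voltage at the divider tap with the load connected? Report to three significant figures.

V_out ≈ 10.6 V

The load sits in parallel with R2: R2‖R_L = (18000 × 29900) / (18000 + 29900) = 11240 Ω.
V_out = 11.0 × 11240 / (470 + 11240) = 11.0 × 11240/11710 = 10.6 V.
(Unloaded it would have been 10.7 V.)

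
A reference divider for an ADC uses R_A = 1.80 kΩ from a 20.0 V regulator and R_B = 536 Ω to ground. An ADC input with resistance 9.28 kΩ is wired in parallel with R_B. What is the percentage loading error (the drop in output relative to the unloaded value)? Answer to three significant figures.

The divider's output (Thévenin) resistance is R_A‖R_B = 413.0 Ω.
Fractional drop under load = R_th/(R_th + R_L) = 413.0 / (413.0 + 9280) = 0.04261.
So the output falls by 4.26 %.

4.26 %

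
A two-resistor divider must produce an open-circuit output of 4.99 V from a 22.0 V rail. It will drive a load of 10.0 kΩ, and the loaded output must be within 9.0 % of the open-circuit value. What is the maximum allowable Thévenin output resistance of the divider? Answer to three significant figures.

R_th ≤ 989 Ω

Loading drop = R_th/(R_th + R_L) ≤ 0.0900, so R_th ≤ R_L · ε/(1−ε) = 10.0 kΩ × 0.0900/0.9100 = 989 Ω.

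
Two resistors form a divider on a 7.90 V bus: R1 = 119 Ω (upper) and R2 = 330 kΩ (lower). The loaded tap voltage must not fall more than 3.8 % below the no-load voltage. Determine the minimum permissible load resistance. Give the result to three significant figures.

Output resistance R_th = R1‖R2 = (119 × 330000)/330100 = 119.0 Ω.
The fractional drop is R_th/(R_th + R_L); requiring this ≤ 0.0380 gives R_L ≥ R_th(1/0.0380 − 1) = 119.0 × 25.32 = 3.01 kΩ.

R_L(min) ≈ 3.01 kΩ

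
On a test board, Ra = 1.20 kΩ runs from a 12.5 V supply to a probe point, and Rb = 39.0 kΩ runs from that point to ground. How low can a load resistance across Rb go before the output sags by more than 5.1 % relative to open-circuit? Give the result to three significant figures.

R_L(min) ≈ 21.7 kΩ

Output resistance R_th = Ra‖Rb = (1.20 × 39.0)/40.20 = 1.164 kΩ.
The fractional drop is R_th/(R_th + R_L); requiring this ≤ 0.0510 gives R_L ≥ R_th(1/0.0510 − 1) = 1.164 × 18.61 = 21.7 kΩ.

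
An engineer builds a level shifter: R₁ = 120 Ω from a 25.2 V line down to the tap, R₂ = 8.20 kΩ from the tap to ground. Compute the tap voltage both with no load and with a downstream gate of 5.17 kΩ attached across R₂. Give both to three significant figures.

Unloaded: 24.8 V; loaded: 24.3 V

Open-circuit: V = 25.2 × 8200/(120 + 8200) = 24.8 V.
With the load, R₂ becomes R₂‖R_L = 3171 Ω, so V = 25.2 × 3171/3291 = 24.3 V.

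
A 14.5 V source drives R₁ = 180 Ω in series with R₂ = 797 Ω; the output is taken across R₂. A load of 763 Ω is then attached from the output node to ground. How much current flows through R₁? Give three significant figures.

R₂‖R_L = 389.8 Ω, so the source sees R₁ + R₂‖R_L = 569.8 Ω.
I = 14.5 V / 569.8 Ω = 25.4 mA.

I ≈ 25.4 mA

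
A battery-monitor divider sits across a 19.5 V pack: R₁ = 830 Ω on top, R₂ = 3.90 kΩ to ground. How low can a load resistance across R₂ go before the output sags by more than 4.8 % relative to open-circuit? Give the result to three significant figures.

Output resistance R_th = R₁‖R₂ = (830 × 3900)/4730 = 684.4 Ω.
The fractional drop is R_th/(R_th + R_L); requiring this ≤ 0.0480 gives R_L ≥ R_th(1/0.0480 − 1) = 684.4 × 19.83 = 13.6 kΩ.

R_L(min) ≈ 13.6 kΩ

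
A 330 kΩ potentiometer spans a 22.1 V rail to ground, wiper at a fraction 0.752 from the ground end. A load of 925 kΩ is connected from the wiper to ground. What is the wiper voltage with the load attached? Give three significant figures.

The wiper splits the pot into (1−α)R = 81.84 kΩ above and αR = 248.2 kΩ below.
Lower section ‖ load = 195.7 kΩ.
V_wiper = 22.1 × 195.7/(81.84 + 195.7) = 15.6 V.

V ≈ 15.6 V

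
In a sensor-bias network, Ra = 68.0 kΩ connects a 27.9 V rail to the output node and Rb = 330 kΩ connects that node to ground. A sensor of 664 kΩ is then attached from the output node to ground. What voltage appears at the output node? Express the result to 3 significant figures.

The load sits in parallel with Rb: Rb‖R_L = (330 × 664) / (330 + 664) = 220.4 kΩ.
V_out = 27.9 × 220.4 / (68.0 + 220.4) = 27.9 × 220.4/288.4 = 21.3 V.
(Unloaded it would have been 23.1 V.)

V_out ≈ 21.3 V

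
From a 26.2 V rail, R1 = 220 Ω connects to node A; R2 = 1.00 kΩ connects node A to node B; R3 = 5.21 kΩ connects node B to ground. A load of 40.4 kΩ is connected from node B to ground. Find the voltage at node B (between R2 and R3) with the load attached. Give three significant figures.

At node B, R3 is in parallel with the load: R3‖R_L = 4615 Ω.
Below node A the resistance is R2 + (R3‖R_L) = 5615 Ω, so V_A = 26.2 × 5615/5835 = 25.21 V.
Then V_B = V_A × (R3‖R_L)/(R2 + R3‖R_L) = 25.21 × 4615/5615 = 20.7 V.

V ≈ 20.7 V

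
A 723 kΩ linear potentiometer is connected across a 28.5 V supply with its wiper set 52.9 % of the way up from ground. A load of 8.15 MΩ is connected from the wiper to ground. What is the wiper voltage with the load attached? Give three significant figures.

V ≈ 14.8 V

The wiper splits the pot into (1−α)R = 340.5 kΩ above and αR = 382.5 kΩ below.
Lower section ‖ load = 365.3 kΩ.
V_wiper = 28.5 × 365.3/(340.5 + 365.3) = 14.8 V.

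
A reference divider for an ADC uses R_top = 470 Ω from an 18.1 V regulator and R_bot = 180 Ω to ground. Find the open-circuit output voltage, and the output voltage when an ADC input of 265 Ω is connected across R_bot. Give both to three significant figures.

Unloaded: 5.01 V; loaded: 3.36 V

Open-circuit: V = 18.1 × 180/(470 + 180) = 5.01 V.
With the load, R_bot becomes R_bot‖R_L = 107.2 Ω, so V = 18.1 × 107.2/577.2 = 3.36 V.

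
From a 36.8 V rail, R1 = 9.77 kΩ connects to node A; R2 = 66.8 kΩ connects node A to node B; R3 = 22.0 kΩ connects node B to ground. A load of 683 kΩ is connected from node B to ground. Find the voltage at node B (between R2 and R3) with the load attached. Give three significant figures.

V ≈ 8.01 V

At node B, R3 is in parallel with the load: R3‖R_L = 21.31 kΩ.
Below node A the resistance is R2 + (R3‖R_L) = 88.11 kΩ, so V_A = 36.8 × 88.11/97.88 = 33.13 V.
Then V_B = V_A × (R3‖R_L)/(R2 + R3‖R_L) = 33.13 × 21.31/88.11 = 8.01 V.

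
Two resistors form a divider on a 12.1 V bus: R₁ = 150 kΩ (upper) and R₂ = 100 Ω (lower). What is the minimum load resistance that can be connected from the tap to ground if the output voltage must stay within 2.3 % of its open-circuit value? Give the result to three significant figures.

Output resistance R_th = R₁‖R₂ = (150000 × 100)/150100 = 99.93 Ω.
The fractional drop is R_th/(R_th + R_L); requiring this ≤ 0.0230 gives R_L ≥ R_th(1/0.0230 − 1) = 99.93 × 42.48 = 4.24 kΩ.

R_L(min) ≈ 4.24 kΩ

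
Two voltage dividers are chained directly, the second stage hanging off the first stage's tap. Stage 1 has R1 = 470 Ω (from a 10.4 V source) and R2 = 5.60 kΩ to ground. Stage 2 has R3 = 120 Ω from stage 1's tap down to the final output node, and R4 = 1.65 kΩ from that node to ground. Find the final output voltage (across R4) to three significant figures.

V_out ≈ 7.18 V

Stage 2 presents R3+R4 = 1770 Ω as a load on stage 1's tap.
Stage 1's lower leg becomes R2‖(R3+R4) = 1345 Ω, so V_mid = 10.4 × 1345/1815 = 7.707 V.
Stage 2 is itself unloaded: V_out = V_mid × R4/(R3+R4) = 7.707 × 1650/1770 = 7.18 V.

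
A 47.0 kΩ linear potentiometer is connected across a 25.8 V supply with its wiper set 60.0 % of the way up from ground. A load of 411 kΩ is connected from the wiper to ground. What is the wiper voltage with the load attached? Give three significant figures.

The wiper splits the pot into (1−α)R = 18.80 kΩ above and αR = 28.20 kΩ below.
Lower section ‖ load = 26.39 kΩ.
V_wiper = 25.8 × 26.39/(18.80 + 26.39) = 15.1 V.

V ≈ 15.1 V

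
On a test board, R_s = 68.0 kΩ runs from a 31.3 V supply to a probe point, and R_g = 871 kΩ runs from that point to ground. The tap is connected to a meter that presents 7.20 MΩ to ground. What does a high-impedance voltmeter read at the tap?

V_out ≈ 28.8 V

The load sits in parallel with R_g: R_g‖R_L = (871 × 7200) / (871 + 7200) = 777.0 kΩ.
V_out = 31.3 × 777.0 / (68.0 + 777.0) = 31.3 × 777.0/845.0 = 28.8 V.
(Unloaded it would have been 29.0 V.)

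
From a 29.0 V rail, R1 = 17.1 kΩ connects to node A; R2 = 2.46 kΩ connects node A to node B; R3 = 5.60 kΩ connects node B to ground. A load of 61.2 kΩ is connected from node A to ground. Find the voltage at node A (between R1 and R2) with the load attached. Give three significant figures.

V ≈ 8.53 V

Below node A the series string R2+R3 = 8.060 kΩ sits in parallel with the 61.2 kΩ load: 7.122 kΩ.
V_A = 29.0 × 7.122/(17.1 + 7.122) = 8.53 V.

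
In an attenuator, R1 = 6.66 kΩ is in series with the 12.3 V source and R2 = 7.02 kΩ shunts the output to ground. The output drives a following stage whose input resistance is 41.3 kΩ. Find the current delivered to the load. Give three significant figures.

R2‖R_L = 6.000 kΩ; V_out = 12.3 × 6.000/12.66 = 5.829 V.
I_L = V_out / R_L = 5.829 / 41.3 kΩ = 0.141 mA.

I_L ≈ 0.141 mA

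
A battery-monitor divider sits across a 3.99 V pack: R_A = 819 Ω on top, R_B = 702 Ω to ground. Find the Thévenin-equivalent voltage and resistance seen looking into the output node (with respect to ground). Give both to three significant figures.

V_th = 1.84 V, R_th = 378 Ω

V_th is the open-circuit tap voltage: 3.99 × 702/(819 + 702) = 1.84 V.
With the supply zeroed, R_A and R_B appear in parallel from the tap: R_th = R_A‖R_B = (819 × 702)/1521 = 378 Ω.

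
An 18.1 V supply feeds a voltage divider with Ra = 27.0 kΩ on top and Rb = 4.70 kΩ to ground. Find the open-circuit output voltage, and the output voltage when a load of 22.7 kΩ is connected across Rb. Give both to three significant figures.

Unloaded: 2.68 V; loaded: 2.28 V

Open-circuit: V = 18.1 × 4.70/(27.0 + 4.70) = 2.68 V.
With the load, Rb becomes Rb‖R_L = 3.894 kΩ, so V = 18.1 × 3.894/30.89 = 2.28 V.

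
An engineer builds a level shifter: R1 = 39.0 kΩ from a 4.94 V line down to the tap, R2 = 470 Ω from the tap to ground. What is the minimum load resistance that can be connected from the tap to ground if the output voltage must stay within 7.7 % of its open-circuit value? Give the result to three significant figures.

Output resistance R_th = R1‖R2 = (39000 × 470)/39470 = 464.4 Ω.
The fractional drop is R_th/(R_th + R_L); requiring this ≤ 0.0770 gives R_L ≥ R_th(1/0.0770 − 1) = 464.4 × 11.99 = 5.57 kΩ.

R_L(min) ≈ 5.57 kΩ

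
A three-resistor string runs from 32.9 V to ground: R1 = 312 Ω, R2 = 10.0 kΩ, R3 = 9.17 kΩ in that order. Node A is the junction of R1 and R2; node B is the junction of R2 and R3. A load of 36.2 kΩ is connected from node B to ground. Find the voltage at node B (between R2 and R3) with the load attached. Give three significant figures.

V ≈ 13.7 V

At node B, R3 is in parallel with the load: R3‖R_L = 7317 Ω.
Below node A the resistance is R2 + (R3‖R_L) = 17320 Ω, so V_A = 32.9 × 17320/17630 = 32.32 V.
Then V_B = V_A × (R3‖R_L)/(R2 + R3‖R_L) = 32.32 × 7317/17320 = 13.7 V.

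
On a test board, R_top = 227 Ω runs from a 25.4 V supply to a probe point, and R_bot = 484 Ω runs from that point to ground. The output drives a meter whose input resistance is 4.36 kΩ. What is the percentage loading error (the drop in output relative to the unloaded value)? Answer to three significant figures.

The divider's output (Thévenin) resistance is R_top‖R_bot = 154.5 Ω.
Fractional drop under load = R_th/(R_th + R_L) = 154.5 / (154.5 + 4360) = 0.03423.
So the output falls by 3.42 %.

3.42 %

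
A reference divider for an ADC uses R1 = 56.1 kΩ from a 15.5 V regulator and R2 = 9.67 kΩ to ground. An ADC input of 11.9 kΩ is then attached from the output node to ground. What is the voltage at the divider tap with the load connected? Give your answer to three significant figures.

The load sits in parallel with R2: R2‖R_L = (9.67 × 11.9) / (9.67 + 11.9) = 5.335 kΩ.
V_out = 15.5 × 5.335 / (56.1 + 5.335) = 15.5 × 5.335/61.43 = 1.35 V.

V_out ≈ 1.35 V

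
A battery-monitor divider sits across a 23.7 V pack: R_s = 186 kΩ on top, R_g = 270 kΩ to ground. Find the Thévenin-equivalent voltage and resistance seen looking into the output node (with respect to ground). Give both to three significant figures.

V_th is the open-circuit tap voltage: 23.7 × 270/(186 + 270) = 14.0 V.
With the supply zeroed, R_s and R_g appear in parallel from the tap: R_th = R_s‖R_g = (186 × 270)/456.0 = 110 kΩ.

V_th = 14.0 V, R_th = 110 kΩ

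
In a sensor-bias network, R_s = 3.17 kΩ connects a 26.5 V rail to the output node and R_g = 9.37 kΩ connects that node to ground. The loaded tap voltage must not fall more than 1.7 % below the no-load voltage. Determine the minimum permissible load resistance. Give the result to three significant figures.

Output resistance R_th = R_s‖R_g = (3.17 × 9.37)/12.54 = 2.369 kΩ.
The fractional drop is R_th/(R_th + R_L); requiring this ≤ 0.0170 gives R_L ≥ R_th(1/0.0170 − 1) = 2.369 × 57.82 = 137 kΩ.

R_L(min) ≈ 137 kΩ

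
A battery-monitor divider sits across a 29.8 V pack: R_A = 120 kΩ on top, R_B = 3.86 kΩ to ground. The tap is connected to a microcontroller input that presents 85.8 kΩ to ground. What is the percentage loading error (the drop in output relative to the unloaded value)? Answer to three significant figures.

The divider's output (Thévenin) resistance is R_A‖R_B = 3.740 kΩ.
Fractional drop under load = R_th/(R_th + R_L) = 3.740 / (3.740 + 85.8) = 0.04177.
So the output falls by 4.18 %.

4.18 %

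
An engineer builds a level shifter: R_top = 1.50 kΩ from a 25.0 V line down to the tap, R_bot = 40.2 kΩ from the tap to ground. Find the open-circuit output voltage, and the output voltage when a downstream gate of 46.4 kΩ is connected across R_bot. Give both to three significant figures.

Open-circuit: V = 25.0 × 40.2/(1.50 + 40.2) = 24.1 V.
With the load, R_bot becomes R_bot‖R_L = 21.54 kΩ, so V = 25.0 × 21.54/23.04 = 23.4 V.

Unloaded: 24.1 V; loaded: 23.4 V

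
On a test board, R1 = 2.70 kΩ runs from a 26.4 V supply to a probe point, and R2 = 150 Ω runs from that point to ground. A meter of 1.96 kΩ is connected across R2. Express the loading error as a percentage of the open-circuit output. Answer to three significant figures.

6.76 %

The divider's output (Thévenin) resistance is R1‖R2 = 142.1 Ω.
Fractional drop under load = R_th/(R_th + R_L) = 142.1 / (142.1 + 1960) = 0.06760.
So the output falls by 6.76 %.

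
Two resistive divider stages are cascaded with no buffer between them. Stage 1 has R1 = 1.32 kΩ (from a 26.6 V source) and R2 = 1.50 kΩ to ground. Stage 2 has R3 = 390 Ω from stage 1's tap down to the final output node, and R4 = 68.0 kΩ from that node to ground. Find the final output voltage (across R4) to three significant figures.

Stage 2 presents R3+R4 = 68390 Ω as a load on stage 1's tap.
Stage 1's lower leg becomes R2‖(R3+R4) = 1468 Ω, so V_mid = 26.6 × 1468/2788 = 14.01 V.
Stage 2 is itself unloaded: V_out = V_mid × R4/(R3+R4) = 14.01 × 68000/68390 = 13.9 V.

V_out ≈ 13.9 V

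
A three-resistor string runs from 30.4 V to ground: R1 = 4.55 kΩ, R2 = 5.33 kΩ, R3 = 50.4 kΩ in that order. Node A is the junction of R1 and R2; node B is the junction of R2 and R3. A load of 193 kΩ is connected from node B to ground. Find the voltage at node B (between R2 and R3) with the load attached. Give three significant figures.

At node B, R3 is in parallel with the load: R3‖R_L = 39.96 kΩ.
Below node A the resistance is R2 + (R3‖R_L) = 45.29 kΩ, so V_A = 30.4 × 45.29/49.84 = 27.62 V.
Then V_B = V_A × (R3‖R_L)/(R2 + R3‖R_L) = 27.62 × 39.96/45.29 = 24.4 V.

V ≈ 24.4 V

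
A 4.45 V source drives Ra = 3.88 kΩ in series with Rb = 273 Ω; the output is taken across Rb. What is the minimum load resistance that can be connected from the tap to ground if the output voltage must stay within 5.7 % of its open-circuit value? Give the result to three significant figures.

Output resistance R_th = Ra‖Rb = (3880 × 273)/4153 = 255.1 Ω.
The fractional drop is R_th/(R_th + R_L); requiring this ≤ 0.0570 gives R_L ≥ R_th(1/0.0570 − 1) = 255.1 × 16.54 = 4.22 kΩ.

R_L(min) ≈ 4.22 kΩ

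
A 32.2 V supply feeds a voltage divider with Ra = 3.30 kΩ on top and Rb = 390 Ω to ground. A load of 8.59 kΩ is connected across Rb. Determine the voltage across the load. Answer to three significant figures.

The load sits in parallel with Rb: Rb‖R_L = (390 × 8590) / (390 + 8590) = 373.1 Ω.
V_out = 32.2 × 373.1 / (3300 + 373.1) = 32.2 × 373.1/3673 = 3.27 V.

V_out ≈ 3.27 V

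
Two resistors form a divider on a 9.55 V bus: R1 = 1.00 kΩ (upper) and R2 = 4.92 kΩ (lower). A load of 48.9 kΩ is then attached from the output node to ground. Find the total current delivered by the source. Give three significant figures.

R2‖R_L = 4.470 kΩ, so the source sees R1 + R2‖R_L = 5.470 kΩ.
I = 9.55 V / 5.470 kΩ = 1.75 mA.

I ≈ 1.75 mA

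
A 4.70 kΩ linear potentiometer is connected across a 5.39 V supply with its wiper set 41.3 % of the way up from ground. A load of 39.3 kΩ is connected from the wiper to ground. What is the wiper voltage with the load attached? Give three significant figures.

The wiper splits the pot into (1−α)R = 2.759 kΩ above and αR = 1.941 kΩ below.
Lower section ‖ load = 1.850 kΩ.
V_wiper = 5.39 × 1.850/(2.759 + 1.850) = 2.16 V.

V ≈ 2.16 V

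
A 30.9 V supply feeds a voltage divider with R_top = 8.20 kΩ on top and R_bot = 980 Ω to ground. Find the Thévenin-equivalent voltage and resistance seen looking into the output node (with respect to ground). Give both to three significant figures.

V_th = 3.30 V, R_th = 875 Ω

V_th is the open-circuit tap voltage: 30.9 × 980/(8200 + 980) = 3.30 V.
With the supply zeroed, R_top and R_bot appear in parallel from the tap: R_th = R_top‖R_bot = (8200 × 980)/9180 = 875 Ω.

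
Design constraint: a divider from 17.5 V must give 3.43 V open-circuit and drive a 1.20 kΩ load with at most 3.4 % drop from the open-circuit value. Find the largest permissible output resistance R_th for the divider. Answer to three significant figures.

Loading drop = R_th/(R_th + R_L) ≤ 0.0340, so R_th ≤ R_L · ε/(1−ε) = 1.20 kΩ × 0.0340/0.9660 = 42.2 Ω.
(Any R1, R2 with R2/(R1+R2) = 0.196 and R1‖R2 ≤ 42.2 Ω will meet the spec.)

R_th ≤ 42.2 Ω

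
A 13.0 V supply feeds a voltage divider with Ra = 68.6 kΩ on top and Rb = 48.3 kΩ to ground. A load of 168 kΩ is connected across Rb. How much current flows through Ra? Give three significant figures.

Rb‖R_L = 37.51 kΩ, so the source sees Ra + Rb‖R_L = 106.1 kΩ.
I = 13.0 V / 106.1 kΩ = 0.123 mA.

I ≈ 0.123 mA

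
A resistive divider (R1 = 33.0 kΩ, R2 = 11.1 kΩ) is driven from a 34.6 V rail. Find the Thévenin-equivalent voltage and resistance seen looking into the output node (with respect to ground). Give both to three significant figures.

V_th is the open-circuit tap voltage: 34.6 × 11.1/(33.0 + 11.1) = 8.71 V.
With the supply zeroed, R1 and R2 appear in parallel from the tap: R_th = R1‖R2 = (33.0 × 11.1)/44.10 = 8.31 kΩ.

V_th = 8.71 V, R_th = 8.31 kΩ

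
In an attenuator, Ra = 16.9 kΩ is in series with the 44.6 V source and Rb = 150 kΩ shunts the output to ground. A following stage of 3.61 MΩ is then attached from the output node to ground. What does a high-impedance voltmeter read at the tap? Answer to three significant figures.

V_out ≈ 39.9 V

The load sits in parallel with Rb: Rb‖R_L = (150 × 3610) / (150 + 3610) = 144.0 kΩ.
V_out = 44.6 × 144.0 / (16.9 + 144.0) = 44.6 × 144.0/160.9 = 39.9 V.
(Unloaded it would have been 40.1 V.)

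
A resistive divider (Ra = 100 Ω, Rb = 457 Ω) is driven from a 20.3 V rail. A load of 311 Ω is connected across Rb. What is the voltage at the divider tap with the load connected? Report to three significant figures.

The load sits in parallel with Rb: Rb‖R_L = (457 × 311) / (457 + 311) = 185.1 Ω.
V_out = 20.3 × 185.1 / (100 + 185.1) = 20.3 × 185.1/285.1 = 13.2 V.

V_out ≈ 13.2 V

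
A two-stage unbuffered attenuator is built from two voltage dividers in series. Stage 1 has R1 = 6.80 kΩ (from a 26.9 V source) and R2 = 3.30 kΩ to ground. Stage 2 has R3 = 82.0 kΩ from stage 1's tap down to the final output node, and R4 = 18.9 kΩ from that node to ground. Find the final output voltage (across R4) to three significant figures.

V_out ≈ 1.61 V

Stage 2 presents R3+R4 = 100.9 kΩ as a load on stage 1's tap.
Stage 1's lower leg becomes R2‖(R3+R4) = 3.195 kΩ, so V_mid = 26.9 × 3.195/9.995 = 8.600 V.
Stage 2 is itself unloaded: V_out = V_mid × R4/(R3+R4) = 8.600 × 18.9/100.9 = 1.61 V.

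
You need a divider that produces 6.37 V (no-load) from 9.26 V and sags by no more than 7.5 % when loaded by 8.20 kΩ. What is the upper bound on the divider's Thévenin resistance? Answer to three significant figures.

Loading drop = R_th/(R_th + R_L) ≤ 0.0750, so R_th ≤ R_L · ε/(1−ε) = 8.20 kΩ × 0.0750/0.9250 = 665 Ω.

R_th ≤ 665 Ω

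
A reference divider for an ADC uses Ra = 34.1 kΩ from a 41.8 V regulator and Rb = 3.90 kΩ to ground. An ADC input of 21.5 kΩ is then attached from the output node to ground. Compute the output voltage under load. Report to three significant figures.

V_out ≈ 3.69 V

The load sits in parallel with Rb: Rb‖R_L = (3.90 × 21.5) / (3.90 + 21.5) = 3.301 kΩ.
V_out = 41.8 × 3.301 / (34.1 + 3.301) = 41.8 × 3.301/37.40 = 3.69 V.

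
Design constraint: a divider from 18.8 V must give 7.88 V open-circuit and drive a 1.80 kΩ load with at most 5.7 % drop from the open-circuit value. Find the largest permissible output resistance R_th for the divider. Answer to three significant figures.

Loading drop = R_th/(R_th + R_L) ≤ 0.0570, so R_th ≤ R_L · ε/(1−ε) = 1.80 kΩ × 0.0570/0.9430 = 109 Ω.

R_th ≤ 109 Ω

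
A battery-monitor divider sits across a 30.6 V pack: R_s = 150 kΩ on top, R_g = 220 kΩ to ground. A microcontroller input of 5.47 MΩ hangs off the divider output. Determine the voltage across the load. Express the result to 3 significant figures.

The load sits in parallel with R_g: R_g‖R_L = (220 × 5470) / (220 + 5470) = 211.5 kΩ.
V_out = 30.6 × 211.5 / (150 + 211.5) = 30.6 × 211.5/361.5 = 17.9 V.

V_out ≈ 17.9 V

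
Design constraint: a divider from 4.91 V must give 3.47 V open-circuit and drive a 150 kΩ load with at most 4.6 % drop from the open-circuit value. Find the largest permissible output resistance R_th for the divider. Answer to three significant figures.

R_th ≤ 7.23 kΩ

Loading drop = R_th/(R_th + R_L) ≤ 0.0460, so R_th ≤ R_L · ε/(1−ε) = 150 kΩ × 0.0460/0.9540 = 7.23 kΩ.
(Any R1, R2 with R2/(R1+R2) = 0.707 and R1‖R2 ≤ 7.23 kΩ will meet the spec.)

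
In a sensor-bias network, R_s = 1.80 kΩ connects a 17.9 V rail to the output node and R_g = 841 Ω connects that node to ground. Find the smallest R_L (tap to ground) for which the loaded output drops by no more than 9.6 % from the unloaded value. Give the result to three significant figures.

Output resistance R_th = R_s‖R_g = (1800 × 841)/2641 = 573.2 Ω.
The fractional drop is R_th/(R_th + R_L); requiring this ≤ 0.0960 gives R_L ≥ R_th(1/0.0960 − 1) = 573.2 × 9.417 = 5.40 kΩ.

R_L(min) ≈ 5.40 kΩ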